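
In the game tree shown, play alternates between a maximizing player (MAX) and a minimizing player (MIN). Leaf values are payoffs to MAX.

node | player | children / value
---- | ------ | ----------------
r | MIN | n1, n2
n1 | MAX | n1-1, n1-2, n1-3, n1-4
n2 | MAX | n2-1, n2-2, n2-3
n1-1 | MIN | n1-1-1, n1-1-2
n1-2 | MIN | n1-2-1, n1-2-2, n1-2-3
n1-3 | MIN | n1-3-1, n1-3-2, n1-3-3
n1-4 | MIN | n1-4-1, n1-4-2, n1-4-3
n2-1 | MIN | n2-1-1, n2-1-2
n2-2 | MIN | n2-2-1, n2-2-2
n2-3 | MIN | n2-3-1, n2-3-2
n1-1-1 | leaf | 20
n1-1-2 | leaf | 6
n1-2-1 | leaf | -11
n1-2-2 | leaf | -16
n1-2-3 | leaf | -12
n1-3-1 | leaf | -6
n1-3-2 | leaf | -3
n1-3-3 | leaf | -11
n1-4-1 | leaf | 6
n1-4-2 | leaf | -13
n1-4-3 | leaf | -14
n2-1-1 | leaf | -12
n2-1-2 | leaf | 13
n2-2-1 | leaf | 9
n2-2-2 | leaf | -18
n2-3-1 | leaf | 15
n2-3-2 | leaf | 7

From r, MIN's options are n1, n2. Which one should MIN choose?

n1-1 (MIN): min(20, 6) = 6
n1-2 (MIN): min(-11, -16, -12) = -16
n1-3 (MIN): min(-6, -3, -11) = -11
n1-4 (MIN): min(6, -13, -14) = -14
n1 (MAX): max(6, -16, -11, -14) = 6
n2-1 (MIN): min(-12, 13) = -12
n2-2 (MIN): min(9, -18) = -18
n2-3 (MIN): min(15, 7) = 7
n2 (MAX): max(-12, -18, 7) = 7
r (MIN): min(6, 7) = 6
MIN at r wants the lowest of {n1=6, n2=7}, so chooses n1.

n1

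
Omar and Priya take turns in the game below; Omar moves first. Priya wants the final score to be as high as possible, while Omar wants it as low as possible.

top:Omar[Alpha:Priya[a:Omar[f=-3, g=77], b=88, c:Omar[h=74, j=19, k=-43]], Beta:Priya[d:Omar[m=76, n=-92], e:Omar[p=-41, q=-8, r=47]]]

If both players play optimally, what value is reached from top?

-41

a (Omar): min(-3, 77) = -3
c (Omar): min(74, 19, -43) = -43
Alpha (Priya): max(-3, 88, -43) = 88
d (Omar): min(76, -92) = -92
e (Omar): min(-41, -8, 47) = -41
Beta (Priya): max(-92, -41) = -41
top (Omar): min(88, -41) = -41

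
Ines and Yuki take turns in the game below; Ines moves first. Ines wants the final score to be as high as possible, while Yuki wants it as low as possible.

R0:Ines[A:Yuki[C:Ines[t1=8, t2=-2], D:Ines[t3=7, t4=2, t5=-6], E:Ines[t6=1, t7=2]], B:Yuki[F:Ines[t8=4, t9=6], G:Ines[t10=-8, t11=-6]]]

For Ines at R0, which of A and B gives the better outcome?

A

C (Ines): max(8, -2) = 8
D (Ines): max(7, 2, -6) = 7
E (Ines): max(1, 2) = 2
A (Yuki): min(8, 7, 2) = 2
F (Ines): max(4, 6) = 6
G (Ines): max(-8, -6) = -6
B (Yuki): min(6, -6) = -6
Ines prefers the higher value; A=2, B=-6. A is better since 2 > -6.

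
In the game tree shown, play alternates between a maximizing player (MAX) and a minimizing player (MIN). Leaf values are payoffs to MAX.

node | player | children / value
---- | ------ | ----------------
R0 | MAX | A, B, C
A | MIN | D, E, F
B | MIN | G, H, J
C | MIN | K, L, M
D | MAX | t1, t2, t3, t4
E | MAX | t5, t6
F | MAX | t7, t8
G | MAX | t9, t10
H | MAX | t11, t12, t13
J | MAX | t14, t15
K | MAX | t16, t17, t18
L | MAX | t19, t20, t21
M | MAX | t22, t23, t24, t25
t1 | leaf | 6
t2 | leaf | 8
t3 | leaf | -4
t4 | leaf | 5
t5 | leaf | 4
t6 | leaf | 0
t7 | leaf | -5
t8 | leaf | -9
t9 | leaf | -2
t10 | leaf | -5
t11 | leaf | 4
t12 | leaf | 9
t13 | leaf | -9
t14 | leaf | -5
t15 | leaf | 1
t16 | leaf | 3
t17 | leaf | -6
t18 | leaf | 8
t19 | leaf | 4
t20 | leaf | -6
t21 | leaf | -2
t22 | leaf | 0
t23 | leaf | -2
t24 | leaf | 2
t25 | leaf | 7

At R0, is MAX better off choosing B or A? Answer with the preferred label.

G (MAX): max(-2, -5) = -2
H (MAX): max(4, 9, -9) = 9
J (MAX): max(-5, 1) = 1
B (MIN): min(-2, 9, 1) = -2
D (MAX): max(6, 8, -4, 5) = 8
E (MAX): max(4, 0) = 4
F (MAX): max(-5, -9) = -5
A (MIN): min(8, 4, -5) = -5
MAX prefers the higher value; B=-2, A=-5. B is better since -2 > -5.

B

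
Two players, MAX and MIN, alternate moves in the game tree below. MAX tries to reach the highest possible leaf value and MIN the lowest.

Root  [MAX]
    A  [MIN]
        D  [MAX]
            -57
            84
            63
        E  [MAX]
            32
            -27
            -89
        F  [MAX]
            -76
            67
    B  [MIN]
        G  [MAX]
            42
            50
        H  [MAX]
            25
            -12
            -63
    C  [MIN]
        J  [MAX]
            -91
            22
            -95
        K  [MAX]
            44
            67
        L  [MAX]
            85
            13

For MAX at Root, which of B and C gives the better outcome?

B

G (MAX): max(42, 50) = 50
H (MAX): max(25, -12, -63) = 25
B (MIN): min(50, 25) = 25
J (MAX): max(-91, 22, -95) = 22
K (MAX): max(44, 67) = 67
L (MAX): max(85, 13) = 85
C (MIN): min(22, 67, 85) = 22
MAX prefers the higher value; B=25, C=22. B is better since 25 > 22.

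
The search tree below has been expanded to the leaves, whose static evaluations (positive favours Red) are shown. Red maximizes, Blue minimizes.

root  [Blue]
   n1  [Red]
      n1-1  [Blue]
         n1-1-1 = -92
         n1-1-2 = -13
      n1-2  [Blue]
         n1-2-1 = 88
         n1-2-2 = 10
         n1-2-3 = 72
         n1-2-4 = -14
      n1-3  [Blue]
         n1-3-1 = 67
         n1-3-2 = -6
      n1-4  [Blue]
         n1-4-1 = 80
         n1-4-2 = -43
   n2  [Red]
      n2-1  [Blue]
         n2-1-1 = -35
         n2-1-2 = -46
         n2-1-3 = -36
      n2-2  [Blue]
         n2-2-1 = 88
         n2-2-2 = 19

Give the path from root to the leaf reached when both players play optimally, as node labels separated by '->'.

n1-1 (Blue): min(-92, -13) = -92
n1-2 (Blue): min(88, 10, 72, -14) = -14
n1-3 (Blue): min(67, -6) = -6
n1-4 (Blue): min(80, -43) = -43
n1 (Red): max(-92, -14, -6, -43) = -6
n2-1 (Blue): min(-35, -46, -36) = -46
n2-2 (Blue): min(88, 19) = 19
n2 (Red): max(-46, 19) = 19
root (Blue): min(-6, 19) = -6
At root, Blue picks n1 (lowest: -6).
At n1, Red picks n1-3 (highest: -6).
At n1-3, Blue picks n1-3-2 (lowest: -6).
Terminal value -6.

root -> n1 -> n1-3 -> n1-3-2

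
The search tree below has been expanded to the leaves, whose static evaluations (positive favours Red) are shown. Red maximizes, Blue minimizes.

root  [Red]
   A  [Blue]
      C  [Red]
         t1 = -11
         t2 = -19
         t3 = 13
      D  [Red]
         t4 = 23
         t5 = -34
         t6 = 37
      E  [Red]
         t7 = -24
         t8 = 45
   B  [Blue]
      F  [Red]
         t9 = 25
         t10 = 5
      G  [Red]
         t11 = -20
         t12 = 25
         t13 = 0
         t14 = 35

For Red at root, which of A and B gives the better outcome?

B

C (Red): max(-11, -19, 13) = 13
D (Red): max(23, -34, 37) = 37
E (Red): max(-24, 45) = 45
A (Blue): min(13, 37, 45) = 13
F (Red): max(25, 5) = 25
G (Red): max(-20, 25, 0, 35) = 35
B (Blue): min(25, 35) = 25
Red prefers the higher value; A=13, B=25. B is better since 25 > 13.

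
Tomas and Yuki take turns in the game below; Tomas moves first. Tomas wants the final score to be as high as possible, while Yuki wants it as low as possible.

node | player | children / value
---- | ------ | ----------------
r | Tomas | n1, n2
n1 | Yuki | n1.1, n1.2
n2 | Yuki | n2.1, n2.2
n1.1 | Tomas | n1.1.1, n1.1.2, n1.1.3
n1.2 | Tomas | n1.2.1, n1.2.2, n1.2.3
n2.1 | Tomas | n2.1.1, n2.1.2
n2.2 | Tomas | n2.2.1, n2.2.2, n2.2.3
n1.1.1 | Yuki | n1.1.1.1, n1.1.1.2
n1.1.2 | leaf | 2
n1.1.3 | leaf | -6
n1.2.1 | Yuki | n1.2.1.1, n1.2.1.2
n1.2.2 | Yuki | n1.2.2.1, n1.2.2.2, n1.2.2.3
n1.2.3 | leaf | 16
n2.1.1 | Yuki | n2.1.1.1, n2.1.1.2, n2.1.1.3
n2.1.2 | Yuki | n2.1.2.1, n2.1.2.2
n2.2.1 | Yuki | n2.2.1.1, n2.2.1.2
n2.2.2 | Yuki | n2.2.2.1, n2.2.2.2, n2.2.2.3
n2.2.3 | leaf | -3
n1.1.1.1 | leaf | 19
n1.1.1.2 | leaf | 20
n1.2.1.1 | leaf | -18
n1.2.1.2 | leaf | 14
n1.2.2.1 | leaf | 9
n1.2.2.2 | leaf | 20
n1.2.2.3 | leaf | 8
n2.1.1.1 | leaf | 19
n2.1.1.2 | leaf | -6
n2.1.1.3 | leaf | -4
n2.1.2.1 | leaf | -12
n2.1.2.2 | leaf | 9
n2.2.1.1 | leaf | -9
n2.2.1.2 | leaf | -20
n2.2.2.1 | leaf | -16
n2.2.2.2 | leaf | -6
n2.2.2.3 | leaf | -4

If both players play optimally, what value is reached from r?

n1.1.1 (Yuki): min(19, 20) = 19
n1.1 (Tomas): max(19, 2, -6) = 19
n1.2.1 (Yuki): min(-18, 14) = -18
n1.2.2 (Yuki): min(9, 20, 8) = 8
n1.2 (Tomas): max(-18, 8, 16) = 16
n1 (Yuki): min(19, 16) = 16
n2.1.1 (Yuki): min(19, -6, -4) = -6
n2.1.2 (Yuki): min(-12, 9) = -12
n2.1 (Tomas): max(-6, -12) = -6
n2.2.1 (Yuki): min(-9, -20) = -20
n2.2.2 (Yuki): min(-16, -6, -4) = -16
n2.2 (Tomas): max(-20, -16, -3) = -3
n2 (Yuki): min(-6, -3) = -6
r (Tomas): max(16, -6) = 16

16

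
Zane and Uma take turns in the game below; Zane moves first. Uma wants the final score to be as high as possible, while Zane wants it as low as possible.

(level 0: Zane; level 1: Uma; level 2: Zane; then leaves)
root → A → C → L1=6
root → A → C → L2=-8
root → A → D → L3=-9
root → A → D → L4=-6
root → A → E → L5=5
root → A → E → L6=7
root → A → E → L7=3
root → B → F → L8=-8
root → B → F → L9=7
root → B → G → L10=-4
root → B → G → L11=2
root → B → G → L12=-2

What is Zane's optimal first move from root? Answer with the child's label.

C (Zane): min(6, -8) = -8
D (Zane): min(-9, -6) = -9
E (Zane): min(5, 7, 3) = 3
A (Uma): max(-8, -9, 3) = 3
F (Zane): min(-8, 7) = -8
G (Zane): min(-4, 2, -2) = -4
B (Uma): max(-8, -4) = -4
root (Zane): min(3, -4) = -4
Zane at root wants the lowest of {A=3, B=-4}, so chooses B.

B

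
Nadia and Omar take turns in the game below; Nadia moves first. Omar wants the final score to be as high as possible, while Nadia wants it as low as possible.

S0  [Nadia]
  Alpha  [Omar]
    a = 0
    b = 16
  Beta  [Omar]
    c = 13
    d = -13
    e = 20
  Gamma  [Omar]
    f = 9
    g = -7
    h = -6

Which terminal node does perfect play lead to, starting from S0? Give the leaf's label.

f

Alpha (Omar): max(0, 16) = 16
Beta (Omar): max(13, -13, 20) = 20
Gamma (Omar): max(9, -7, -6) = 9
S0 (Nadia): min(16, 20, 9) = 9
At S0, Nadia picks Gamma (lowest: 9).
At Gamma, Omar picks f (highest: 9).
Terminal value 9.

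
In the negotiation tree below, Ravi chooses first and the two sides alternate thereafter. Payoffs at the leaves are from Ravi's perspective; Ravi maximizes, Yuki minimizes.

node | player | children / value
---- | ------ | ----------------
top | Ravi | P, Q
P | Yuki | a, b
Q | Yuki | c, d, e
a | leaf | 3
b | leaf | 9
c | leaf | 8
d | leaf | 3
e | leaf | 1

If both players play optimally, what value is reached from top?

3

P (Yuki): min(3, 9) = 3
Q (Yuki): min(8, 3, 1) = 1
top (Ravi): max(3, 1) = 3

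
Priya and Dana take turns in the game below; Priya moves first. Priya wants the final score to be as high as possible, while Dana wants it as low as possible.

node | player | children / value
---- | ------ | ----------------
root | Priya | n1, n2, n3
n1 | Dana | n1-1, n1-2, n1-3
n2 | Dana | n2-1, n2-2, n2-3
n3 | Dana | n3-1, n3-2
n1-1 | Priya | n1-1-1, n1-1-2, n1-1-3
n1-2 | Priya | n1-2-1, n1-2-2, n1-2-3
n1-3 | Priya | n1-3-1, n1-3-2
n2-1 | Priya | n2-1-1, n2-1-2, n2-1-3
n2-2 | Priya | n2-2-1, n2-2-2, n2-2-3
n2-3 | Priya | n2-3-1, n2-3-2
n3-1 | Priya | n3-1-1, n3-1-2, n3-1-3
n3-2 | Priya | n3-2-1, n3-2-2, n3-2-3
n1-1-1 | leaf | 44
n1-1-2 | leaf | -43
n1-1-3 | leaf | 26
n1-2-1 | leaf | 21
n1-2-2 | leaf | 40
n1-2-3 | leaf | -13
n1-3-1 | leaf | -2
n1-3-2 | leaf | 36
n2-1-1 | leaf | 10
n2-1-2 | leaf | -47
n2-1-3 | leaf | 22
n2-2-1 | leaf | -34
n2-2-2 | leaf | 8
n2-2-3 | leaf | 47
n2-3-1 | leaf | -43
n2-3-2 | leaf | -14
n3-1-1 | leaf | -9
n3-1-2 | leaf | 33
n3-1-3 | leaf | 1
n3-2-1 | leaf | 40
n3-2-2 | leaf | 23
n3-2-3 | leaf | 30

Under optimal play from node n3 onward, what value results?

n3-1 (Priya): max(-9, 33, 1) = 33
n3-2 (Priya): max(40, 23, 30) = 40
n3 (Dana): min(33, 40) = 33

33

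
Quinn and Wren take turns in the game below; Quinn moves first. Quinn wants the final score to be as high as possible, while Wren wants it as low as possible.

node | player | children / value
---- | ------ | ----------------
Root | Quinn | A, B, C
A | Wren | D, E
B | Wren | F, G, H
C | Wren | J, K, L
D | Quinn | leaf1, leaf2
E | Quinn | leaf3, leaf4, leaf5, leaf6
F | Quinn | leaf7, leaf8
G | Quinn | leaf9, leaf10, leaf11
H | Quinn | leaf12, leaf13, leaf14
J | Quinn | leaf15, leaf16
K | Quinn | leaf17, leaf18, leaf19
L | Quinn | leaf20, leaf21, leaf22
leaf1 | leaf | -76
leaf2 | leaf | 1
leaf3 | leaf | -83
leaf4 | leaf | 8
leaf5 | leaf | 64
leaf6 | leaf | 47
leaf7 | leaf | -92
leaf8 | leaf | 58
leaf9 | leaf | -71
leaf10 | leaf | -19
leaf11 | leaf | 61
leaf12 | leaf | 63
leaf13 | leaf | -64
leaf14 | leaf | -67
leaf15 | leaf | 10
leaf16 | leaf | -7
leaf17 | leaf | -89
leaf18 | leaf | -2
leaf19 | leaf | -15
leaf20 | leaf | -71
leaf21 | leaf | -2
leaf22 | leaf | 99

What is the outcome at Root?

D (Quinn): max(-76, 1) = 1
E (Quinn): max(-83, 8, 64, 47) = 64
A (Wren): min(1, 64) = 1
F (Quinn): max(-92, 58) = 58
G (Quinn): max(-71, -19, 61) = 61
H (Quinn): max(63, -64, -67) = 63
B (Wren): min(58, 61, 63) = 58
J (Quinn): max(10, -7) = 10
K (Quinn): max(-89, -2, -15) = -2
L (Quinn): max(-71, -2, 99) = 99
C (Wren): min(10, -2, 99) = -2
Root (Quinn): max(1, 58, -2) = 58

58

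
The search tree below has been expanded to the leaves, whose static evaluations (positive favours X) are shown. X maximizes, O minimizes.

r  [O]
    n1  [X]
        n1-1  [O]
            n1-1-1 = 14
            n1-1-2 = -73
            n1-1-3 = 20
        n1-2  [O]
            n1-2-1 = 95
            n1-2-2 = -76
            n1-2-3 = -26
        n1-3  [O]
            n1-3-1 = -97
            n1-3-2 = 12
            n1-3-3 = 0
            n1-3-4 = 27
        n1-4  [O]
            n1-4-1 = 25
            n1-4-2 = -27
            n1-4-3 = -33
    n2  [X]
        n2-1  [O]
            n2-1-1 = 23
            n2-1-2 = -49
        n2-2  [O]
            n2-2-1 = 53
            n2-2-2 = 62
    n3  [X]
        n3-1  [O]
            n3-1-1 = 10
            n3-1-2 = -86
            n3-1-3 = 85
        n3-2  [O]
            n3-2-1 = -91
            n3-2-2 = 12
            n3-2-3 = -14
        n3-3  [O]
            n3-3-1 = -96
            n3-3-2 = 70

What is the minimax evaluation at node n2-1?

-49

n2-1 (O): min(23, -49) = -49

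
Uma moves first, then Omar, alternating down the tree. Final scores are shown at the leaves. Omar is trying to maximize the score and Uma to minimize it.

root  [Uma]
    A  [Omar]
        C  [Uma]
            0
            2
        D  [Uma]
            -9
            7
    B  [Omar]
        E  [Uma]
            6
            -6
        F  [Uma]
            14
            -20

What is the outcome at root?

-6

C (Uma): min(0, 2) = 0
D (Uma): min(-9, 7) = -9
A (Omar): max(0, -9) = 0
E (Uma): min(6, -6) = -6
F (Uma): min(14, -20) = -20
B (Omar): max(-6, -20) = -6
root (Uma): min(0, -6) = -6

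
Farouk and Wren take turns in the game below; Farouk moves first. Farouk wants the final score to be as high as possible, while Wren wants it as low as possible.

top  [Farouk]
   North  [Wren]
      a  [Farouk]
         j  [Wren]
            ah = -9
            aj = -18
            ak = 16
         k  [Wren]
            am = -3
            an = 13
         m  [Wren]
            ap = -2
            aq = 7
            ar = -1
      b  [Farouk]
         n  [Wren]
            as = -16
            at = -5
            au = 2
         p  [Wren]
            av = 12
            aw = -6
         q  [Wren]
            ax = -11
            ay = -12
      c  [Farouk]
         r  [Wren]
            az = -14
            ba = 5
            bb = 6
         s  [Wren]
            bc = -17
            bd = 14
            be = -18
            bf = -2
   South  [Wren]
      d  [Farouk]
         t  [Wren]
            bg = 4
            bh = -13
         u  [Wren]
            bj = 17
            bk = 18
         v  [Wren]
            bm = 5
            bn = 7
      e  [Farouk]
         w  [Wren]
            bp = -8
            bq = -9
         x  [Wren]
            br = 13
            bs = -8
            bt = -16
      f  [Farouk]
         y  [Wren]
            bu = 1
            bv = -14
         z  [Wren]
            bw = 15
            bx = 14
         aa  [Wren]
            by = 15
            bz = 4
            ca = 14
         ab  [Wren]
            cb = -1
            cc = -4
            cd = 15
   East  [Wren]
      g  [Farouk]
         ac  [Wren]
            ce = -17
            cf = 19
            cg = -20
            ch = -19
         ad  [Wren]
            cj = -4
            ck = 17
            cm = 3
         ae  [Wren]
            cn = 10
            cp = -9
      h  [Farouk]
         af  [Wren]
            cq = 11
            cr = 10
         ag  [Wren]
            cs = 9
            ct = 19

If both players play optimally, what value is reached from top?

-4

j (Wren): min(-9, -18, 16) = -18
k (Wren): min(-3, 13) = -3
m (Wren): min(-2, 7, -1) = -2
a (Farouk): max(-18, -3, -2) = -2
n (Wren): min(-16, -5, 2) = -16
p (Wren): min(12, -6) = -6
q (Wren): min(-11, -12) = -12
b (Farouk): max(-16, -6, -12) = -6
r (Wren): min(-14, 5, 6) = -14
s (Wren): min(-17, 14, -18, -2) = -18
c (Farouk): max(-14, -18) = -14
North (Wren): min(-2, -6, -14) = -14
t (Wren): min(4, -13) = -13
u (Wren): min(17, 18) = 17
v (Wren): min(5, 7) = 5
d (Farouk): max(-13, 17, 5) = 17
w (Wren): min(-8, -9) = -9
x (Wren): min(13, -8, -16) = -16
e (Farouk): max(-9, -16) = -9
y (Wren): min(1, -14) = -14
z (Wren): min(15, 14) = 14
aa (Wren): min(15, 4, 14) = 4
ab (Wren): min(-1, -4, 15) = -4
f (Farouk): max(-14, 14, 4, -4) = 14
South (Wren): min(17, -9, 14) = -9
ac (Wren): min(-17, 19, -20, -19) = -20
ad (Wren): min(-4, 17, 3) = -4
ae (Wren): min(10, -9) = -9
g (Farouk): max(-20, -4, -9) = -4
af (Wren): min(11, 10) = 10
ag (Wren): min(9, 19) = 9
h (Farouk): max(10, 9) = 10
East (Wren): min(-4, 10) = -4
top (Farouk): max(-14, -9, -4) = -4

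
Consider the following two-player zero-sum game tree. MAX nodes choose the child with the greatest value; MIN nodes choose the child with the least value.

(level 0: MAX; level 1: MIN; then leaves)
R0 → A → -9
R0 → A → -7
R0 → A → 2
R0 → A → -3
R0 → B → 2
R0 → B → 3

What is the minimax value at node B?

2

B (MIN): min(2, 3) = 2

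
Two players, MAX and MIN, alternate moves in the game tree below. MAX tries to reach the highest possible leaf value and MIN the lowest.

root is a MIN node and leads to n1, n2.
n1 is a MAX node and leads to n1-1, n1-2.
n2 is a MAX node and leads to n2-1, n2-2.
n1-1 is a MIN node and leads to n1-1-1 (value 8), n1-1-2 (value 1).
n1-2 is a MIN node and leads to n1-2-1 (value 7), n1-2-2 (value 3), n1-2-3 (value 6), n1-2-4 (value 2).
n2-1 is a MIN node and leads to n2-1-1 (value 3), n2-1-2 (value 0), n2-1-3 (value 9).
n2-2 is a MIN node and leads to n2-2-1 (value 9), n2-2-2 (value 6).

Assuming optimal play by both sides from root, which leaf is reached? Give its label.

n1-2-4

n1-1 (MIN): min(8, 1) = 1
n1-2 (MIN): min(7, 3, 6, 2) = 2
n1 (MAX): max(1, 2) = 2
n2-1 (MIN): min(3, 0, 9) = 0
n2-2 (MIN): min(9, 6) = 6
n2 (MAX): max(0, 6) = 6
root (MIN): min(2, 6) = 2
At root, MIN picks n1 (lowest: 2).
At n1, MAX picks n1-2 (highest: 2).
At n1-2, MIN picks n1-2-4 (lowest: 2).
Terminal value 2.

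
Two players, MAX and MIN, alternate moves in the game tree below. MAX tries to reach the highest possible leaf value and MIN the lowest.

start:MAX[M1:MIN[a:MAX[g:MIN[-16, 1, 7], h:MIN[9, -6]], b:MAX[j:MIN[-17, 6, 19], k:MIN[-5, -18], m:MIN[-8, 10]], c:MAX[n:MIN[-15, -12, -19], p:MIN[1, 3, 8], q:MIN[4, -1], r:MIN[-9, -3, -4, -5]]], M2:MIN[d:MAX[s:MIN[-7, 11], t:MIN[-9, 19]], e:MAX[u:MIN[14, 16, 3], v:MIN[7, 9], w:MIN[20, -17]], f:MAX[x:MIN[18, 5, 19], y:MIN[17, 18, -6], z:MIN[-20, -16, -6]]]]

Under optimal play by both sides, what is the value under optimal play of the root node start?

g (MIN): min(-16, 1, 7) = -16
h (MIN): min(9, -6) = -6
a (MAX): max(-16, -6) = -6
j (MIN): min(-17, 6, 19) = -17
k (MIN): min(-5, -18) = -18
m (MIN): min(-8, 10) = -8
b (MAX): max(-17, -18, -8) = -8
n (MIN): min(-15, -12, -19) = -19
p (MIN): min(1, 3, 8) = 1
q (MIN): min(4, -1) = -1
r (MIN): min(-9, -3, -4, -5) = -9
c (MAX): max(-19, 1, -1, -9) = 1
M1 (MIN): min(-6, -8, 1) = -8
s (MIN): min(-7, 11) = -7
t (MIN): min(-9, 19) = -9
d (MAX): max(-7, -9) = -7
u (MIN): min(14, 16, 3) = 3
v (MIN): min(7, 9) = 7
w (MIN): min(20, -17) = -17
e (MAX): max(3, 7, -17) = 7
x (MIN): min(18, 5, 19) = 5
y (MIN): min(17, 18, -6) = -6
z (MIN): min(-20, -16, -6) = -20
f (MAX): max(5, -6, -20) = 5
M2 (MIN): min(-7, 7, 5) = -7
start (MAX): max(-8, -7) = -7

-7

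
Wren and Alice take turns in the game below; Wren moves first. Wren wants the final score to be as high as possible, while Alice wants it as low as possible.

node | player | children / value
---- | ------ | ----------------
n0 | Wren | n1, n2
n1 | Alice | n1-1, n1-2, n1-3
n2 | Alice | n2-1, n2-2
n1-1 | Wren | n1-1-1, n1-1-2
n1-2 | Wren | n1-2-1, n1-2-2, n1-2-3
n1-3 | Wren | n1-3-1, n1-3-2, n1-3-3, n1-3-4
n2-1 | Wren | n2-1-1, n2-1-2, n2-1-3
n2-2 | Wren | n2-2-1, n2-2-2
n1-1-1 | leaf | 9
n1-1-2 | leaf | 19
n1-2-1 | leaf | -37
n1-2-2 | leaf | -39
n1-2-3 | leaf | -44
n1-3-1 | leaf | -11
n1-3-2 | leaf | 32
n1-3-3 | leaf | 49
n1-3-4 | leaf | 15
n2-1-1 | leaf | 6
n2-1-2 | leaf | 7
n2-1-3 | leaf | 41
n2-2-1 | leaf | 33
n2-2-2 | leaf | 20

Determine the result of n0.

n1-1 (Wren): max(9, 19) = 19
n1-2 (Wren): max(-37, -39, -44) = -37
n1-3 (Wren): max(-11, 32, 49, 15) = 49
n1 (Alice): min(19, -37, 49) = -37
n2-1 (Wren): max(6, 7, 41) = 41
n2-2 (Wren): max(33, 20) = 33
n2 (Alice): min(41, 33) = 33
n0 (Wren): max(-37, 33) = 33

33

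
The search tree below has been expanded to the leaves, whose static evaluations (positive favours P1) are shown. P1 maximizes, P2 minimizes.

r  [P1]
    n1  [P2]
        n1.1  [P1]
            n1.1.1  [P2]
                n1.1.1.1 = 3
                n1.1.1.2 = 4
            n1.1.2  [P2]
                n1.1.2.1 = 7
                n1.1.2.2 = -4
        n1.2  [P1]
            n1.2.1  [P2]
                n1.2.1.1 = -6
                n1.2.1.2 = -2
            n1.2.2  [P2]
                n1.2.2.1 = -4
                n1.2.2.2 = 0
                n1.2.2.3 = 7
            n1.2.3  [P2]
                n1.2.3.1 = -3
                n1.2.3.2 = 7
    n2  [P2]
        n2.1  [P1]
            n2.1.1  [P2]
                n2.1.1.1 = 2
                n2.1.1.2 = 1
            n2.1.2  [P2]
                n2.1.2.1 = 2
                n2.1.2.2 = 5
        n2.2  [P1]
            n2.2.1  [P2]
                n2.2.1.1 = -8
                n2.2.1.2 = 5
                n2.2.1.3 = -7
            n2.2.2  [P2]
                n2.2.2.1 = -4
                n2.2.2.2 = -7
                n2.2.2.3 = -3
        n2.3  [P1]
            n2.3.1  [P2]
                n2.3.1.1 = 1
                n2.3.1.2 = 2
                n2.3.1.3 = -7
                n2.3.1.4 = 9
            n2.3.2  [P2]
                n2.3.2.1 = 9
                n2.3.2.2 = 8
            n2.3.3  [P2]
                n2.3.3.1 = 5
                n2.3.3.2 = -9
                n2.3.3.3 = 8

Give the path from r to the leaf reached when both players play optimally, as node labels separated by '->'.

n1.1.1 (P2): min(3, 4) = 3
n1.1.2 (P2): min(7, -4) = -4
n1.1 (P1): max(3, -4) = 3
n1.2.1 (P2): min(-6, -2) = -6
n1.2.2 (P2): min(-4, 0, 7) = -4
n1.2.3 (P2): min(-3, 7) = -3
n1.2 (P1): max(-6, -4, -3) = -3
n1 (P2): min(3, -3) = -3
n2.1.1 (P2): min(2, 1) = 1
n2.1.2 (P2): min(2, 5) = 2
n2.1 (P1): max(1, 2) = 2
n2.2.1 (P2): min(-8, 5, -7) = -8
n2.2.2 (P2): min(-4, -7, -3) = -7
n2.2 (P1): max(-8, -7) = -7
n2.3.1 (P2): min(1, 2, -7, 9) = -7
n2.3.2 (P2): min(9, 8) = 8
n2.3.3 (P2): min(5, -9, 8) = -9
n2.3 (P1): max(-7, 8, -9) = 8
n2 (P2): min(2, -7, 8) = -7
r (P1): max(-3, -7) = -3
At r, P1 picks n1 (highest: -3).
At n1, P2 picks n1.2 (lowest: -3).
At n1.2, P1 picks n1.2.3 (highest: -3).
At n1.2.3, P2 picks n1.2.3.1 (lowest: -3).
Terminal value -3.

r -> n1 -> n1.2 -> n1.2.3 -> n1.2.3.1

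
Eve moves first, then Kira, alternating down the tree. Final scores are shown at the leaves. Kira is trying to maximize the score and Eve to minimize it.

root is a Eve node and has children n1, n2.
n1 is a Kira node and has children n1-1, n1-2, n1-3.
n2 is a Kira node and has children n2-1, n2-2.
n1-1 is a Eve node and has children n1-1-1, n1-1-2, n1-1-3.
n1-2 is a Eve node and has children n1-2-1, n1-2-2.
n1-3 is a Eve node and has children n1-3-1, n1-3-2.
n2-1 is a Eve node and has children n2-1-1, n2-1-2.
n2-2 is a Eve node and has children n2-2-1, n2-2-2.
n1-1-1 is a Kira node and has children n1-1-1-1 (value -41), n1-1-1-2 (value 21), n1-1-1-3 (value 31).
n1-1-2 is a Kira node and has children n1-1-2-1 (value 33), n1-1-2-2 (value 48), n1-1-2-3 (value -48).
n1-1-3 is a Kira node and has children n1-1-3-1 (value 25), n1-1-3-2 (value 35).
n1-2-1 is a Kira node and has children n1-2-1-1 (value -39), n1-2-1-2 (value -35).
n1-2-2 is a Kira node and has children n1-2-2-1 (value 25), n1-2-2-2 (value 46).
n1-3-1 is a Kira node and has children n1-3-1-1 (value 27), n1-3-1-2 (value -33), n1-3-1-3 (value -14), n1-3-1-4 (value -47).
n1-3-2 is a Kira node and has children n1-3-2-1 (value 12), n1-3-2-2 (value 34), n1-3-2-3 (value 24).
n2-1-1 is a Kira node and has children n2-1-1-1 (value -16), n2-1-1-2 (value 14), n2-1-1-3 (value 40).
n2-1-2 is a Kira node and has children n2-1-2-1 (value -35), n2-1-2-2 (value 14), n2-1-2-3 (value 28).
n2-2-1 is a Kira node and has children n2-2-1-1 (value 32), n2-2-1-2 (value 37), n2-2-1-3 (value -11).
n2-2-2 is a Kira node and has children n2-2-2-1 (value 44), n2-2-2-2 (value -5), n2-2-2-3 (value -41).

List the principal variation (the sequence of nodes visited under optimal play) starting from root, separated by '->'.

root -> n1 -> n1-1 -> n1-1-1 -> n1-1-1-3

n1-1-1 (Kira): max(-41, 21, 31) = 31
n1-1-2 (Kira): max(33, 48, -48) = 48
n1-1-3 (Kira): max(25, 35) = 35
n1-1 (Eve): min(31, 48, 35) = 31
n1-2-1 (Kira): max(-39, -35) = -35
n1-2-2 (Kira): max(25, 46) = 46
n1-2 (Eve): min(-35, 46) = -35
n1-3-1 (Kira): max(27, -33, -14, -47) = 27
n1-3-2 (Kira): max(12, 34, 24) = 34
n1-3 (Eve): min(27, 34) = 27
n1 (Kira): max(31, -35, 27) = 31
n2-1-1 (Kira): max(-16, 14, 40) = 40
n2-1-2 (Kira): max(-35, 14, 28) = 28
n2-1 (Eve): min(40, 28) = 28
n2-2-1 (Kira): max(32, 37, -11) = 37
n2-2-2 (Kira): max(44, -5, -41) = 44
n2-2 (Eve): min(37, 44) = 37
n2 (Kira): max(28, 37) = 37
root (Eve): min(31, 37) = 31
At root, Eve picks n1 (lowest: 31).
At n1, Kira picks n1-1 (highest: 31).
At n1-1, Eve picks n1-1-1 (lowest: 31).
At n1-1-1, Kira picks n1-1-1-3 (highest: 31).
Terminal value 31.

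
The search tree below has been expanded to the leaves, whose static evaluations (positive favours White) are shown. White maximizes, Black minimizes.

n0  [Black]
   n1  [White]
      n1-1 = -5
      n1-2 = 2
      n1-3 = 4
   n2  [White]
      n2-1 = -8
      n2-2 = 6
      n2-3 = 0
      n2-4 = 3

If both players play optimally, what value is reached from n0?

n1 (White): max(-5, 2, 4) = 4
n2 (White): max(-8, 6, 0, 3) = 6
n0 (Black): min(4, 6) = 4

4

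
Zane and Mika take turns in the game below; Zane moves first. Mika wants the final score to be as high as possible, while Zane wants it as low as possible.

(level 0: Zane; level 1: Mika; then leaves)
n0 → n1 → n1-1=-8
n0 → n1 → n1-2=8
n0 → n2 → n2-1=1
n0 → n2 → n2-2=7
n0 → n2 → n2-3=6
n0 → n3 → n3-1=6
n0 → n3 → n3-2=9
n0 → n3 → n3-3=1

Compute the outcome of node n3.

9

n3 (Mika): max(6, 9, 1) = 9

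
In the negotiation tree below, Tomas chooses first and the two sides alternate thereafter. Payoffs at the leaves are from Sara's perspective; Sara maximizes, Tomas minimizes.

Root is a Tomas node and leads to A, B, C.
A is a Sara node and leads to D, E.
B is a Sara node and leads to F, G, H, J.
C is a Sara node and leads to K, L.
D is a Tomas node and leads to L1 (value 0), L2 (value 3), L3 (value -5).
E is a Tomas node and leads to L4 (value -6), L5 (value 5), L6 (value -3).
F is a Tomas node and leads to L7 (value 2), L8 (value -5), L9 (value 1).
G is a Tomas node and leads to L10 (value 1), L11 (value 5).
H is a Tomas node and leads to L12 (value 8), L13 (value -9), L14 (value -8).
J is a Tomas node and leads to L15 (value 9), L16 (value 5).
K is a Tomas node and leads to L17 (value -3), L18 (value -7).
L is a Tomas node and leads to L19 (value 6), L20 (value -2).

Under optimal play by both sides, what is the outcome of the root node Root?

D (Tomas): min(0, 3, -5) = -5
E (Tomas): min(-6, 5, -3) = -6
A (Sara): max(-5, -6) = -5
F (Tomas): min(2, -5, 1) = -5
G (Tomas): min(1, 5) = 1
H (Tomas): min(8, -9, -8) = -9
J (Tomas): min(9, 5) = 5
B (Sara): max(-5, 1, -9, 5) = 5
K (Tomas): min(-3, -7) = -7
L (Tomas): min(6, -2) = -2
C (Sara): max(-7, -2) = -2
Root (Tomas): min(-5, 5, -2) = -5

-5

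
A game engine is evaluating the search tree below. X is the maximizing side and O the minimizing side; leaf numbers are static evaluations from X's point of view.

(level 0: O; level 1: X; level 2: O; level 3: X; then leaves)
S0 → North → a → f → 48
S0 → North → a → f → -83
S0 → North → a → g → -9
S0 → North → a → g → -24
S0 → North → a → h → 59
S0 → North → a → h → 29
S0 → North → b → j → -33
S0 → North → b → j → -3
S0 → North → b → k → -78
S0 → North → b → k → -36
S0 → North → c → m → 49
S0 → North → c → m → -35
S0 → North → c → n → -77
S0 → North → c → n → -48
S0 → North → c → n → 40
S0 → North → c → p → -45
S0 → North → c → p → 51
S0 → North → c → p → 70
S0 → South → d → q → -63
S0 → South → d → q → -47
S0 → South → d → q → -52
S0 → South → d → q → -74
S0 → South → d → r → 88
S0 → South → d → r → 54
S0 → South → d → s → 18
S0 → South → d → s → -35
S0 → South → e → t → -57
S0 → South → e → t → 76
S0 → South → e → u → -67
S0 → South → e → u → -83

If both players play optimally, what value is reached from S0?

-47

f (X): max(48, -83) = 48
g (X): max(-9, -24) = -9
h (X): max(59, 29) = 59
a (O): min(48, -9, 59) = -9
j (X): max(-33, -3) = -3
k (X): max(-78, -36) = -36
b (O): min(-3, -36) = -36
m (X): max(49, -35) = 49
n (X): max(-77, -48, 40) = 40
p (X): max(-45, 51, 70) = 70
c (O): min(49, 40, 70) = 40
North (X): max(-9, -36, 40) = 40
q (X): max(-63, -47, -52, -74) = -47
r (X): max(88, 54) = 88
s (X): max(18, -35) = 18
d (O): min(-47, 88, 18) = -47
t (X): max(-57, 76) = 76
u (X): max(-67, -83) = -67
e (O): min(76, -67) = -67
South (X): max(-47, -67) = -47
S0 (O): min(40, -47) = -47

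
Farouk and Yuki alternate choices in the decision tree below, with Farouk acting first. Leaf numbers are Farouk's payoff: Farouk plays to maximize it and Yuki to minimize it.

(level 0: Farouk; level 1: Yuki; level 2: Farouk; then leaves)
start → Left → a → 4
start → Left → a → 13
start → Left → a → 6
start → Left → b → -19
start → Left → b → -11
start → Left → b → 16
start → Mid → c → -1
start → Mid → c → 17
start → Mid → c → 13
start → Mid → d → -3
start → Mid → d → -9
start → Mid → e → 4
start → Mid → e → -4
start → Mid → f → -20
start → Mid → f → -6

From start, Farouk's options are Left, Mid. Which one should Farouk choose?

a (Farouk): max(4, 13, 6) = 13
b (Farouk): max(-19, -11, 16) = 16
Left (Yuki): min(13, 16) = 13
c (Farouk): max(-1, 17, 13) = 17
d (Farouk): max(-3, -9) = -3
e (Farouk): max(4, -4) = 4
f (Farouk): max(-20, -6) = -6
Mid (Yuki): min(17, -3, 4, -6) = -6
start (Farouk): max(13, -6) = 13
Farouk at start wants the highest of {Left=13, Mid=-6}, so chooses Left.

Left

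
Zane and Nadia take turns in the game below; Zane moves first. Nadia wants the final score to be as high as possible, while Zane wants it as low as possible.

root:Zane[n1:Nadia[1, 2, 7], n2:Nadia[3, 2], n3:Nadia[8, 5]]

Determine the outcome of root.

3

n1 (Nadia): max(1, 2, 7) = 7
n2 (Nadia): max(3, 2) = 3
n3 (Nadia): max(8, 5) = 8
root (Zane): min(7, 3, 8) = 3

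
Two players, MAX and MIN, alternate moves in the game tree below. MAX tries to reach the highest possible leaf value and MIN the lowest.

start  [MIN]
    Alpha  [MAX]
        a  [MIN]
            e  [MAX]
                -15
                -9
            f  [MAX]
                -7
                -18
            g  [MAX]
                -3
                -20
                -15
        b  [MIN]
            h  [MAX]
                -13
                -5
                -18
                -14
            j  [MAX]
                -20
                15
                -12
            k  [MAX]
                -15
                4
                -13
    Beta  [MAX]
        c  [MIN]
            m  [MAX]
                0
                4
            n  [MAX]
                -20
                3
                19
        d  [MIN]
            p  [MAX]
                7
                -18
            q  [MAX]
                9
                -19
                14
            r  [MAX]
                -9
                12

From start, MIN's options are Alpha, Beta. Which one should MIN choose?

e (MAX): max(-15, -9) = -9
f (MAX): max(-7, -18) = -7
g (MAX): max(-3, -20, -15) = -3
a (MIN): min(-9, -7, -3) = -9
h (MAX): max(-13, -5, -18, -14) = -5
j (MAX): max(-20, 15, -12) = 15
k (MAX): max(-15, 4, -13) = 4
b (MIN): min(-5, 15, 4) = -5
Alpha (MAX): max(-9, -5) = -5
m (MAX): max(0, 4) = 4
n (MAX): max(-20, 3, 19) = 19
c (MIN): min(4, 19) = 4
p (MAX): max(7, -18) = 7
q (MAX): max(9, -19, 14) = 14
r (MAX): max(-9, 12) = 12
d (MIN): min(7, 14, 12) = 7
Beta (MAX): max(4, 7) = 7
start (MIN): min(-5, 7) = -5
MIN at start wants the lowest of {Alpha=-5, Beta=7}, so chooses Alpha.

Alpha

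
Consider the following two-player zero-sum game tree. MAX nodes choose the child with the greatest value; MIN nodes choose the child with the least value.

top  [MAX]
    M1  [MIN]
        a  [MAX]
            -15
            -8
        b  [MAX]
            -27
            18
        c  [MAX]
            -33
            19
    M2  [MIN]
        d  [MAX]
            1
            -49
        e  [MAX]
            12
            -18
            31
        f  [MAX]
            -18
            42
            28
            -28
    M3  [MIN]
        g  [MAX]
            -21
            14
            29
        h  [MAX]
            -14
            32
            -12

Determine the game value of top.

a (MAX): max(-15, -8) = -8
b (MAX): max(-27, 18) = 18
c (MAX): max(-33, 19) = 19
M1 (MIN): min(-8, 18, 19) = -8
d (MAX): max(1, -49) = 1
e (MAX): max(12, -18, 31) = 31
f (MAX): max(-18, 42, 28, -28) = 42
M2 (MIN): min(1, 31, 42) = 1
g (MAX): max(-21, 14, 29) = 29
h (MAX): max(-14, 32, -12) = 32
M3 (MIN): min(29, 32) = 29
top (MAX): max(-8, 1, 29) = 29

29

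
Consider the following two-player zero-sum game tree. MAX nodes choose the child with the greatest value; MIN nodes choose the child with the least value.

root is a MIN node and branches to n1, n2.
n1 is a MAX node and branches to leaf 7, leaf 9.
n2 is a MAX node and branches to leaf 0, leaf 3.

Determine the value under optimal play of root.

n1 (MAX): max(7, 9) = 9
n2 (MAX): max(0, 3) = 3
root (MIN): min(9, 3) = 3

3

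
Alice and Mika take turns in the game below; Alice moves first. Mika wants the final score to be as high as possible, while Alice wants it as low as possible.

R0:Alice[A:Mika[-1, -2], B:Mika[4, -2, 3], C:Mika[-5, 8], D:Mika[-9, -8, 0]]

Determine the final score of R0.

-1

A (Mika): max(-1, -2) = -1
B (Mika): max(4, -2, 3) = 4
C (Mika): max(-5, 8) = 8
D (Mika): max(-9, -8, 0) = 0
R0 (Alice): min(-1, 4, 8, 0) = -1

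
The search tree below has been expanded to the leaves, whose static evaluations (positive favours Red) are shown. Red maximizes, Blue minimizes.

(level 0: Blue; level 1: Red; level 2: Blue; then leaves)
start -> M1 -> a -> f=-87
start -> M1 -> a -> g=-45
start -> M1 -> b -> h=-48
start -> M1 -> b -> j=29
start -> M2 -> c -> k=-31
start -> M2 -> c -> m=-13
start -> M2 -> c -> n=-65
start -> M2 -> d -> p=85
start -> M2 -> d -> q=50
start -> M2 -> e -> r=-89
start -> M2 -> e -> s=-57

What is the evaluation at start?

-48

a (Blue): min(-87, -45) = -87
b (Blue): min(-48, 29) = -48
M1 (Red): max(-87, -48) = -48
c (Blue): min(-31, -13, -65) = -65
d (Blue): min(85, 50) = 50
e (Blue): min(-89, -57) = -89
M2 (Red): max(-65, 50, -89) = 50
start (Blue): min(-48, 50) = -48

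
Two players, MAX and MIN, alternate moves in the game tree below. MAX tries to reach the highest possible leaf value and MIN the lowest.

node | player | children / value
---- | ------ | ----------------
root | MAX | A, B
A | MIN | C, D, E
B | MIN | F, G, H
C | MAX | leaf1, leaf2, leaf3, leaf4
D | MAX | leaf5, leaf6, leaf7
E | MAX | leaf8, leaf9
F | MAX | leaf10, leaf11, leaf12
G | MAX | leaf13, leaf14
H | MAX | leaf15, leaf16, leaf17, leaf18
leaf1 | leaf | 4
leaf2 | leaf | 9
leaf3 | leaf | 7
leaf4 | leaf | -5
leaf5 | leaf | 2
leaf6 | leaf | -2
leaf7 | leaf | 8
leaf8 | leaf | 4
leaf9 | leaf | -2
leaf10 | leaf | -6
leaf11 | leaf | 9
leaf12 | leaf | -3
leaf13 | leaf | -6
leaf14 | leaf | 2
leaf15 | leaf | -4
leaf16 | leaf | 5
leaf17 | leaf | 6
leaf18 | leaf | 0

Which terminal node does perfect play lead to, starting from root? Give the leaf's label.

leaf8

C (MAX): max(4, 9, 7, -5) = 9
D (MAX): max(2, -2, 8) = 8
E (MAX): max(4, -2) = 4
A (MIN): min(9, 8, 4) = 4
F (MAX): max(-6, 9, -3) = 9
G (MAX): max(-6, 2) = 2
H (MAX): max(-4, 5, 6, 0) = 6
B (MIN): min(9, 2, 6) = 2
root (MAX): max(4, 2) = 4
At root, MAX picks A (highest: 4).
At A, MIN picks E (lowest: 4).
At E, MAX picks leaf8 (highest: 4).
Terminal value 4.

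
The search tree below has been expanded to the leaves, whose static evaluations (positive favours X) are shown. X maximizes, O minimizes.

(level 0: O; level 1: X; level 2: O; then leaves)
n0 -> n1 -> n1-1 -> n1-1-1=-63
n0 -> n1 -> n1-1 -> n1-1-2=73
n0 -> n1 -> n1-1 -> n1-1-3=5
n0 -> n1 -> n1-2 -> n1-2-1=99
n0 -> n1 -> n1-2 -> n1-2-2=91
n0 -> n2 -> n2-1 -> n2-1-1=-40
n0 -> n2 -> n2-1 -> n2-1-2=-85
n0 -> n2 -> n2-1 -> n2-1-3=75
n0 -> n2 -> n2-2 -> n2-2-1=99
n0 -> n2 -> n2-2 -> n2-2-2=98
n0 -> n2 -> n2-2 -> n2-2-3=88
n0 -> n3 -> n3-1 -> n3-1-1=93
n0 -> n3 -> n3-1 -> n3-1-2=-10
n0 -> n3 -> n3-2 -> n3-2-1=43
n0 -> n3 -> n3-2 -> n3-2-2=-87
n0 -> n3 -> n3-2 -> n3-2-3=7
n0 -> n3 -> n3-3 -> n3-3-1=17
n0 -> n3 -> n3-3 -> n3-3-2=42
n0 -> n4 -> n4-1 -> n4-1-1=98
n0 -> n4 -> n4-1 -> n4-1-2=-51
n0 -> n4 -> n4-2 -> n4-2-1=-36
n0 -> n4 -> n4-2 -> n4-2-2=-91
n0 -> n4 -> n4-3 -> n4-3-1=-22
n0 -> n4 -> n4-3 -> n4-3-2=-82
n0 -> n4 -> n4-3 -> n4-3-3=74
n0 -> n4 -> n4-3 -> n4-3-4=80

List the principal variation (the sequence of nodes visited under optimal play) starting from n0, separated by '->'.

n1-1 (O): min(-63, 73, 5) = -63
n1-2 (O): min(99, 91) = 91
n1 (X): max(-63, 91) = 91
n2-1 (O): min(-40, -85, 75) = -85
n2-2 (O): min(99, 98, 88) = 88
n2 (X): max(-85, 88) = 88
n3-1 (O): min(93, -10) = -10
n3-2 (O): min(43, -87, 7) = -87
n3-3 (O): min(17, 42) = 17
n3 (X): max(-10, -87, 17) = 17
n4-1 (O): min(98, -51) = -51
n4-2 (O): min(-36, -91) = -91
n4-3 (O): min(-22, -82, 74, 80) = -82
n4 (X): max(-51, -91, -82) = -51
n0 (O): min(91, 88, 17, -51) = -51
At n0, O picks n4 (lowest: -51).
At n4, X picks n4-1 (highest: -51).
At n4-1, O picks n4-1-2 (lowest: -51).
Terminal value -51.

n0 -> n4 -> n4-1 -> n4-1-2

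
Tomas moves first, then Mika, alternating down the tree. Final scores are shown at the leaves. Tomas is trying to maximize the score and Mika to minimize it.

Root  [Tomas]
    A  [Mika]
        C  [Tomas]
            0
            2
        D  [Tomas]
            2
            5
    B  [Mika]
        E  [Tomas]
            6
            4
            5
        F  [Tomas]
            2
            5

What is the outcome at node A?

2

C (Tomas): max(0, 2) = 2
D (Tomas): max(2, 5) = 5
A (Mika): min(2, 5) = 2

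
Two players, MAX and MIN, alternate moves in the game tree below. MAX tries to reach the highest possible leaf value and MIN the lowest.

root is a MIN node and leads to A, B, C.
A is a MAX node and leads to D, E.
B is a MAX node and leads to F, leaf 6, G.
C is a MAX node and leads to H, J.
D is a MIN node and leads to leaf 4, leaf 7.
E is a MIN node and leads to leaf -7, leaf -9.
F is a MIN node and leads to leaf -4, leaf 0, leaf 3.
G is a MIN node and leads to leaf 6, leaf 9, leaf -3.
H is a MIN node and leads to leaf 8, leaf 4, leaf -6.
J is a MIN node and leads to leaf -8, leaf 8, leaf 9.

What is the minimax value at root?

D (MIN): min(4, 7) = 4
E (MIN): min(-7, -9) = -9
A (MAX): max(4, -9) = 4
F (MIN): min(-4, 0, 3) = -4
G (MIN): min(6, 9, -3) = -3
B (MAX): max(-4, 6, -3) = 6
H (MIN): min(8, 4, -6) = -6
J (MIN): min(-8, 8, 9) = -8
C (MAX): max(-6, -8) = -6
root (MIN): min(4, 6, -6) = -6

-6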